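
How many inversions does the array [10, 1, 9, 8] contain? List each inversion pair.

Finding inversions in [10, 1, 9, 8]:

(0, 1): arr[0]=10 > arr[1]=1
(0, 2): arr[0]=10 > arr[2]=9
(0, 3): arr[0]=10 > arr[3]=8
(2, 3): arr[2]=9 > arr[3]=8

Total inversions: 4

The array has 4 inversion(s): (0,1), (0,2), (0,3), (2,3). Each pair (i,j) satisfies i < j and arr[i] > arr[j].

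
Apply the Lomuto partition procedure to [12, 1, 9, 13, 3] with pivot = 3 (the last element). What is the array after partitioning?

Lomuto partition with pivot = 3:

Initial array: [12, 1, 9, 13, 3]

arr[0]=12 > 3: no swap
arr[1]=1 <= 3: swap with position 0, array becomes [1, 12, 9, 13, 3]
arr[2]=9 > 3: no swap
arr[3]=13 > 3: no swap

Place pivot at position 1: [1, 3, 9, 13, 12]
Pivot position: 1

After partitioning with pivot 3, the array becomes [1, 3, 9, 13, 12]. The pivot is placed at index 1. All elements to the left of the pivot are <= 3, and all elements to the right are > 3.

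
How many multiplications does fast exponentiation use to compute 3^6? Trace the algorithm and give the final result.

Computing 3^6 by squaring (build up from 3^1; each line after the first costs one multiplication):

3^1 = 3
3^2 = (3^1)^2 = 3^2 = 9
3^3 = 3 * 3^2 = 3 * 9 = 27
3^6 = (3^3)^2 = 27^2 = 729

Result: 729
Multiplications needed: 3 (3 lines after 3^1)

3^6 = 729. Using exponentiation by squaring, this requires 3 multiplications. The key idea: if the exponent is even, square the half-power; if odd, multiply by the base once.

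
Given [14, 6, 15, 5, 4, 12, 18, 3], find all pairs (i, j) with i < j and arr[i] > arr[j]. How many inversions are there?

Finding inversions in [14, 6, 15, 5, 4, 12, 18, 3]:

(0, 1): arr[0]=14 > arr[1]=6
(0, 3): arr[0]=14 > arr[3]=5
(0, 4): arr[0]=14 > arr[4]=4
(0, 5): arr[0]=14 > arr[5]=12
(0, 7): arr[0]=14 > arr[7]=3
(1, 3): arr[1]=6 > arr[3]=5
(1, 4): arr[1]=6 > arr[4]=4
(1, 7): arr[1]=6 > arr[7]=3
(2, 3): arr[2]=15 > arr[3]=5
(2, 4): arr[2]=15 > arr[4]=4
(2, 5): arr[2]=15 > arr[5]=12
(2, 7): arr[2]=15 > arr[7]=3
(3, 4): arr[3]=5 > arr[4]=4
(3, 7): arr[3]=5 > arr[7]=3
(4, 7): arr[4]=4 > arr[7]=3
(5, 7): arr[5]=12 > arr[7]=3
(6, 7): arr[6]=18 > arr[7]=3

Total inversions: 17

The array has 17 inversion(s): (0,1), (0,3), (0,4), (0,5), (0,7), (1,3), (1,4), (1,7), (2,3), (2,4), (2,5), (2,7), (3,4), (3,7), (4,7), (5,7), (6,7). Each pair (i,j) satisfies i < j and arr[i] > arr[j].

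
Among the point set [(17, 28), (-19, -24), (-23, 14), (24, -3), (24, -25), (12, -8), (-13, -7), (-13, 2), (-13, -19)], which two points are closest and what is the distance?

Computing all pairwise distances among 9 points:

d((17, 28), (-19, -24)) = 63.2456
d((17, 28), (-23, 14)) = 42.3792
d((17, 28), (24, -3)) = 31.7805
d((17, 28), (24, -25)) = 53.4603
d((17, 28), (12, -8)) = 36.3456
d((17, 28), (-13, -7)) = 46.0977
d((17, 28), (-13, 2)) = 39.6989
d((17, 28), (-13, -19)) = 55.7584
d((-19, -24), (-23, 14)) = 38.2099
d((-19, -24), (24, -3)) = 47.8539
d((-19, -24), (24, -25)) = 43.0116
d((-19, -24), (12, -8)) = 34.8855
d((-19, -24), (-13, -7)) = 18.0278
d((-19, -24), (-13, 2)) = 26.6833
d((-19, -24), (-13, -19)) = 7.8102 <-- minimum
d((-23, 14), (24, -3)) = 49.98
d((-23, 14), (24, -25)) = 61.0737
d((-23, 14), (12, -8)) = 41.3401
d((-23, 14), (-13, -7)) = 23.2594
d((-23, 14), (-13, 2)) = 15.6205
d((-23, 14), (-13, -19)) = 34.4819
d((24, -3), (24, -25)) = 22.0
d((24, -3), (12, -8)) = 13.0
d((24, -3), (-13, -7)) = 37.2156
d((24, -3), (-13, 2)) = 37.3363
d((24, -3), (-13, -19)) = 40.3113
d((24, -25), (12, -8)) = 20.8087
d((24, -25), (-13, -7)) = 41.1461
d((24, -25), (-13, 2)) = 45.8039
d((24, -25), (-13, -19)) = 37.4833
d((12, -8), (-13, -7)) = 25.02
d((12, -8), (-13, 2)) = 26.9258
d((12, -8), (-13, -19)) = 27.313
d((-13, -7), (-13, 2)) = 9.0
d((-13, -7), (-13, -19)) = 12.0
d((-13, 2), (-13, -19)) = 21.0

Closest pair: (-19, -24) and (-13, -19) with distance 7.8102

The closest pair is (-19, -24) and (-13, -19) with Euclidean distance 7.8102. For 9 points, brute-force pairwise comparison is shown above. For large n, the divide-and-conquer algorithm (sort by x, recurse on halves, check the dividing strip) achieves O(n log n).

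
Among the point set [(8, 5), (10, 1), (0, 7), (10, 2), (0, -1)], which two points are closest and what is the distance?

Computing all pairwise distances among 5 points:

d((8, 5), (10, 1)) = 4.4721
d((8, 5), (0, 7)) = 8.2462
d((8, 5), (10, 2)) = 3.6056
d((8, 5), (0, -1)) = 10.0
d((10, 1), (0, 7)) = 11.6619
d((10, 1), (10, 2)) = 1.0 <-- minimum
d((10, 1), (0, -1)) = 10.198
d((0, 7), (10, 2)) = 11.1803
d((0, 7), (0, -1)) = 8.0
d((10, 2), (0, -1)) = 10.4403

Closest pair: (10, 1) and (10, 2) with distance 1.0

The closest pair is (10, 1) and (10, 2) with Euclidean distance 1.0. For 5 points, brute-force pairwise comparison is shown above. For large n, the divide-and-conquer algorithm (sort by x, recurse on halves, check the dividing strip) achieves O(n log n).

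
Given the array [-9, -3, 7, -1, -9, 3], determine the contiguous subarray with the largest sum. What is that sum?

Using Kadane's algorithm on [-9, -3, 7, -1, -9, 3]:

Scanning through the array:
Position 1 (value -3): max_ending_here = -3, max_so_far = -3
Position 2 (value 7): max_ending_here = 7, max_so_far = 7
Position 3 (value -1): max_ending_here = 6, max_so_far = 7
Position 4 (value -9): max_ending_here = -3, max_so_far = 7
Position 5 (value 3): max_ending_here = 3, max_so_far = 7

Maximum subarray: [7]
Maximum sum: 7

The maximum subarray is [7] with sum 7. This subarray runs from index 2 to index 2.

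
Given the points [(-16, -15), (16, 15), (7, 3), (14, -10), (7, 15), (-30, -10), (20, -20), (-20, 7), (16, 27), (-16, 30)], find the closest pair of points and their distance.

Computing all pairwise distances among 10 points:

d((-16, -15), (16, 15)) = 43.8634
d((-16, -15), (7, 3)) = 29.2062
d((-16, -15), (14, -10)) = 30.4138
d((-16, -15), (7, 15)) = 37.8021
d((-16, -15), (-30, -10)) = 14.8661
d((-16, -15), (20, -20)) = 36.3456
d((-16, -15), (-20, 7)) = 22.3607
d((-16, -15), (16, 27)) = 52.8015
d((-16, -15), (-16, 30)) = 45.0
d((16, 15), (7, 3)) = 15.0
d((16, 15), (14, -10)) = 25.0799
d((16, 15), (7, 15)) = 9.0 <-- minimum
d((16, 15), (-30, -10)) = 52.3546
d((16, 15), (20, -20)) = 35.2278
d((16, 15), (-20, 7)) = 36.8782
d((16, 15), (16, 27)) = 12.0
d((16, 15), (-16, 30)) = 35.3412
d((7, 3), (14, -10)) = 14.7648
d((7, 3), (7, 15)) = 12.0
d((7, 3), (-30, -10)) = 39.2173
d((7, 3), (20, -20)) = 26.4197
d((7, 3), (-20, 7)) = 27.2947
d((7, 3), (16, 27)) = 25.632
d((7, 3), (-16, 30)) = 35.4683
d((14, -10), (7, 15)) = 25.9615
d((14, -10), (-30, -10)) = 44.0
d((14, -10), (20, -20)) = 11.6619
d((14, -10), (-20, 7)) = 38.0132
d((14, -10), (16, 27)) = 37.054
d((14, -10), (-16, 30)) = 50.0
d((7, 15), (-30, -10)) = 44.6542
d((7, 15), (20, -20)) = 37.3363
d((7, 15), (-20, 7)) = 28.1603
d((7, 15), (16, 27)) = 15.0
d((7, 15), (-16, 30)) = 27.4591
d((-30, -10), (20, -20)) = 50.9902
d((-30, -10), (-20, 7)) = 19.7231
d((-30, -10), (16, 27)) = 59.0339
d((-30, -10), (-16, 30)) = 42.3792
d((20, -20), (-20, 7)) = 48.2597
d((20, -20), (16, 27)) = 47.1699
d((20, -20), (-16, 30)) = 61.6117
d((-20, 7), (16, 27)) = 41.1825
d((-20, 7), (-16, 30)) = 23.3452
d((16, 27), (-16, 30)) = 32.1403

Closest pair: (16, 15) and (7, 15) with distance 9.0

The closest pair is (16, 15) and (7, 15) with Euclidean distance 9.0. For 10 points, brute-force pairwise comparison is shown above. For large n, the divide-and-conquer algorithm (sort by x, recurse on halves, check the dividing strip) achieves O(n log n).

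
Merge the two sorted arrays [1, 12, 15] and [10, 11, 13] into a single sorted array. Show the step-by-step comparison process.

Merging process:

Compare 1 vs 10: take 1 from left. Merged: [1]
Compare 12 vs 10: take 10 from right. Merged: [1, 10]
Compare 12 vs 11: take 11 from right. Merged: [1, 10, 11]
Compare 12 vs 13: take 12 from left. Merged: [1, 10, 11, 12]
Compare 15 vs 13: take 13 from right. Merged: [1, 10, 11, 12, 13]
Append remaining from left: [15]. Merged: [1, 10, 11, 12, 13, 15]

Final merged array: [1, 10, 11, 12, 13, 15]
Total comparisons: 5

The merged array is [1, 10, 11, 12, 13, 15], requiring 5 comparisons. The merge step runs in O(n) time where n is the total number of elements.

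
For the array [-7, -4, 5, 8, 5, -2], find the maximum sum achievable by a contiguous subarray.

Using Kadane's algorithm on [-7, -4, 5, 8, 5, -2]:

Scanning through the array:
Position 1 (value -4): max_ending_here = -4, max_so_far = -4
Position 2 (value 5): max_ending_here = 5, max_so_far = 5
Position 3 (value 8): max_ending_here = 13, max_so_far = 13
Position 4 (value 5): max_ending_here = 18, max_so_far = 18
Position 5 (value -2): max_ending_here = 16, max_so_far = 18

Maximum subarray: [5, 8, 5]
Maximum sum: 18

The maximum subarray is [5, 8, 5] with sum 18. This subarray runs from index 2 to index 4.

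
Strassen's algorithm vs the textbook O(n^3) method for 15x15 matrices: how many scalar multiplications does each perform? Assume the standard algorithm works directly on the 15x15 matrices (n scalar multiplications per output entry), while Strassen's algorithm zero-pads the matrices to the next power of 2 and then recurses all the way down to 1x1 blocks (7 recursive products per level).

Matrix multiplication for 15x15 matrices:

Strassen's algorithm requires power-of-2 dimensions. Pad 15x15 to 16x16 (next power of 2).

Standard algorithm: 15^3 = 3375 multiplications
Strassen's algorithm: 7^(log2(16)) = 7^4 = 2401 multiplications
Savings: 3375 - 2401 = 974 multiplications

Standard: 3375 multiplications (15^3). Strassen: 2401 multiplications (7^4, after padding to 16x16). Strassen reduces 8 recursive multiplications to 7 at each level.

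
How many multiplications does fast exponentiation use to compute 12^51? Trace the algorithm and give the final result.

Computing 12^51 by squaring (build up from 12^1; each line after the first costs one multiplication):

12^1 = 12
12^2 = (12^1)^2 = 12^2 = 144
12^3 = 12 * 12^2 = 12 * 144 = 1728
12^6 = (12^3)^2 = 1728^2 = 2985984
12^12 = (12^6)^2 = 2985984^2 = 8916100448256
12^24 = (12^12)^2 = 8916100448256^2 = 79496847203390844133441536
12^25 = 12 * 12^24 = 12 * 79496847203390844133441536 = 953962166440690129601298432
12^50 = (12^25)^2 = 953962166440690129601298432^2 = 910043815000214977332758527534256632492715260325658624
12^51 = 12 * 12^50 = 12 * 910043815000214977332758527534256632492715260325658624 = 10920525780002579727993102330411079589912583123907903488

Result: 10920525780002579727993102330411079589912583123907903488
Multiplications needed: 8 (8 lines after 12^1)

12^51 = 10920525780002579727993102330411079589912583123907903488. Using exponentiation by squaring, this requires 8 multiplications. The key idea: if the exponent is even, square the half-power; if odd, multiply by the base once.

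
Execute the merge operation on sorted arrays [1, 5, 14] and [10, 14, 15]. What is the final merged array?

Merging process:

Compare 1 vs 10: take 1 from left. Merged: [1]
Compare 5 vs 10: take 5 from left. Merged: [1, 5]
Compare 14 vs 10: take 10 from right. Merged: [1, 5, 10]
Compare 14 vs 14: take 14 from left. Merged: [1, 5, 10, 14]
Append remaining from right: [14, 15]. Merged: [1, 5, 10, 14, 14, 15]

Final merged array: [1, 5, 10, 14, 14, 15]
Total comparisons: 4

The merged array is [1, 5, 10, 14, 14, 15], requiring 4 comparisons. The merge step runs in O(n) time where n is the total number of elements.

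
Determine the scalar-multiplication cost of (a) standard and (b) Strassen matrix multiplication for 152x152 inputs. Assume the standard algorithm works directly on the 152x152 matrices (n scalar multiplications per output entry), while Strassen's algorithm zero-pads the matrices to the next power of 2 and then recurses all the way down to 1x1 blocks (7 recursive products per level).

Matrix multiplication for 152x152 matrices:

Strassen's algorithm requires power-of-2 dimensions. Pad 152x152 to 256x256 (next power of 2).

Standard algorithm: 152^3 = 3511808 multiplications
Strassen's algorithm: 7^(log2(256)) = 7^8 = 5764801 multiplications
Difference: 3511808 - 5764801 = -2252993 (Strassen uses MORE here due to padding overhead — for small or just-over-power-of-2 n, padding can outweigh the per-level savings)

Standard: 3511808 multiplications (152^3). Strassen: 5764801 multiplications (7^8, after padding to 256x256). Strassen reduces 8 recursive multiplications to 7 at each level.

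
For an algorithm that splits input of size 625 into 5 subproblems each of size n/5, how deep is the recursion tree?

For divide and conquer with division factor 5:

Problem sizes at each level:
Level 0: 625
Level 1: 125
Level 2: 25
Level 3: 5
Level 4: 1

The root is level 0 and the size-1 base case is level 4 (the tree spans levels 0 through 4, i.e. 5 levels counting the root), so the depth is the number of divisions: log_5(625) = 4

The recursion tree depth is log_5(625) = 4. At each level, the problem size is divided by 5, so it takes 4 divisions to reduce to a base case of size 1. The algorithm makes 5 recursive calls at each level.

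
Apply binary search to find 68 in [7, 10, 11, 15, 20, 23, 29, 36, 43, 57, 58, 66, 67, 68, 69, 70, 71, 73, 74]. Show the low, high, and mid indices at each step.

Binary search for 68 in [7, 10, 11, 15, 20, 23, 29, 36, 43, 57, 58, 66, 67, 68, 69, 70, 71, 73, 74]:

lo=0, hi=18, mid=9, arr[mid]=57 -> 57 < 68, search right half
lo=10, hi=18, mid=14, arr[mid]=69 -> 69 > 68, search left half
lo=10, hi=13, mid=11, arr[mid]=66 -> 66 < 68, search right half
lo=12, hi=13, mid=12, arr[mid]=67 -> 67 < 68, search right half
lo=13, hi=13, mid=13, arr[mid]=68 -> Found target at index 13!

Binary search finds 68 at index 13 after 5 comparisons. The search repeatedly halves the search space by comparing with the middle element.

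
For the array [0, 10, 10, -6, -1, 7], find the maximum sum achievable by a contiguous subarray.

Using Kadane's algorithm on [0, 10, 10, -6, -1, 7]:

Scanning through the array:
Position 1 (value 10): max_ending_here = 10, max_so_far = 10
Position 2 (value 10): max_ending_here = 20, max_so_far = 20
Position 3 (value -6): max_ending_here = 14, max_so_far = 20
Position 4 (value -1): max_ending_here = 13, max_so_far = 20
Position 5 (value 7): max_ending_here = 20, max_so_far = 20

Maximum subarray: [0, 10, 10]
Maximum sum: 20

The maximum subarray is [0, 10, 10] with sum 20. This subarray runs from index 0 to index 2.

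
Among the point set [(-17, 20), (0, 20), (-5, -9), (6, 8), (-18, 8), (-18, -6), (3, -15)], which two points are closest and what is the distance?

Computing all pairwise distances among 7 points:

d((-17, 20), (0, 20)) = 17.0
d((-17, 20), (-5, -9)) = 31.3847
d((-17, 20), (6, 8)) = 25.9422
d((-17, 20), (-18, 8)) = 12.0416
d((-17, 20), (-18, -6)) = 26.0192
d((-17, 20), (3, -15)) = 40.3113
d((0, 20), (-5, -9)) = 29.4279
d((0, 20), (6, 8)) = 13.4164
d((0, 20), (-18, 8)) = 21.6333
d((0, 20), (-18, -6)) = 31.6228
d((0, 20), (3, -15)) = 35.1283
d((-5, -9), (6, 8)) = 20.2485
d((-5, -9), (-18, 8)) = 21.4009
d((-5, -9), (-18, -6)) = 13.3417
d((-5, -9), (3, -15)) = 10.0 <-- minimum
d((6, 8), (-18, 8)) = 24.0
d((6, 8), (-18, -6)) = 27.7849
d((6, 8), (3, -15)) = 23.1948
d((-18, 8), (-18, -6)) = 14.0
d((-18, 8), (3, -15)) = 31.1448
d((-18, -6), (3, -15)) = 22.8473

Closest pair: (-5, -9) and (3, -15) with distance 10.0

The closest pair is (-5, -9) and (3, -15) with Euclidean distance 10.0. For 7 points, brute-force pairwise comparison is shown above. For large n, the divide-and-conquer algorithm (sort by x, recurse on halves, check the dividing strip) achieves O(n log n).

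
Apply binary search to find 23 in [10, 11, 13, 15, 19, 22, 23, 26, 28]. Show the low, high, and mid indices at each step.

Binary search for 23 in [10, 11, 13, 15, 19, 22, 23, 26, 28]:

lo=0, hi=8, mid=4, arr[mid]=19 -> 19 < 23, search right half
lo=5, hi=8, mid=6, arr[mid]=23 -> Found target at index 6!

Binary search finds 23 at index 6 after 2 comparisons. The search repeatedly halves the search space by comparing with the middle element.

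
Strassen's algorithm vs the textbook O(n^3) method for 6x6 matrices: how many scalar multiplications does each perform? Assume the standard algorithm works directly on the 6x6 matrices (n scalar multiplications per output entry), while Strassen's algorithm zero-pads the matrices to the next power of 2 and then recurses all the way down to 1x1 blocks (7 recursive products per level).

Matrix multiplication for 6x6 matrices:

Strassen's algorithm requires power-of-2 dimensions. Pad 6x6 to 8x8 (next power of 2).

Standard algorithm: 6^3 = 216 multiplications
Strassen's algorithm: 7^(log2(8)) = 7^3 = 343 multiplications
Difference: 216 - 343 = -127 (Strassen uses MORE here due to padding overhead — for small or just-over-power-of-2 n, padding can outweigh the per-level savings)

Standard: 216 multiplications (6^3). Strassen: 343 multiplications (7^3, after padding to 8x8). Strassen reduces 8 recursive multiplications to 7 at each level.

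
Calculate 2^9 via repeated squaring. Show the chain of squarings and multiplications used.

Computing 2^9 by squaring (build up from 2^1; each line after the first costs one multiplication):

2^1 = 2
2^2 = (2^1)^2 = 2^2 = 4
2^4 = (2^2)^2 = 4^2 = 16
2^8 = (2^4)^2 = 16^2 = 256
2^9 = 2 * 2^8 = 2 * 256 = 512

Result: 512
Multiplications needed: 4 (4 lines after 2^1)

2^9 = 512. Using exponentiation by squaring, this requires 4 multiplications. The key idea: if the exponent is even, square the half-power; if odd, multiply by the base once.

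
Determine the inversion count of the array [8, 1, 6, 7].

Finding inversions in [8, 1, 6, 7]:

(0, 1): arr[0]=8 > arr[1]=1
(0, 2): arr[0]=8 > arr[2]=6
(0, 3): arr[0]=8 > arr[3]=7

Total inversions: 3

The array has 3 inversion(s): (0,1), (0,2), (0,3). Each pair (i,j) satisfies i < j and arr[i] > arr[j].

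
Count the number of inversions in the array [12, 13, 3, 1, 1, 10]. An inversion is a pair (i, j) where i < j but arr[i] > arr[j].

Finding inversions in [12, 13, 3, 1, 1, 10]:

(0, 2): arr[0]=12 > arr[2]=3
(0, 3): arr[0]=12 > arr[3]=1
(0, 4): arr[0]=12 > arr[4]=1
(0, 5): arr[0]=12 > arr[5]=10
(1, 2): arr[1]=13 > arr[2]=3
(1, 3): arr[1]=13 > arr[3]=1
(1, 4): arr[1]=13 > arr[4]=1
(1, 5): arr[1]=13 > arr[5]=10
(2, 3): arr[2]=3 > arr[3]=1
(2, 4): arr[2]=3 > arr[4]=1

Total inversions: 10

The array has 10 inversion(s): (0,2), (0,3), (0,4), (0,5), (1,2), (1,3), (1,4), (1,5), (2,3), (2,4). Each pair (i,j) satisfies i < j and arr[i] > arr[j].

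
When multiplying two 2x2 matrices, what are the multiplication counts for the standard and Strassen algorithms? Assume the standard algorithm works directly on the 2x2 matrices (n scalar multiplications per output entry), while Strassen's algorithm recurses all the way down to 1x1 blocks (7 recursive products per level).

Matrix multiplication for 2x2 matrices:

Standard algorithm: 2^3 = 8 multiplications
Strassen's algorithm: 7^(log2(2)) = 7^1 = 7 multiplications
Savings: 8 - 7 = 1 multiplications

Standard: 8 multiplications (2^3). Strassen: 7 multiplications (7^1). Strassen reduces 8 recursive multiplications to 7 at each level.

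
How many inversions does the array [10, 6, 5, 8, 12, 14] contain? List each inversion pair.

Finding inversions in [10, 6, 5, 8, 12, 14]:

(0, 1): arr[0]=10 > arr[1]=6
(0, 2): arr[0]=10 > arr[2]=5
(0, 3): arr[0]=10 > arr[3]=8
(1, 2): arr[1]=6 > arr[2]=5

Total inversions: 4

The array has 4 inversion(s): (0,1), (0,2), (0,3), (1,2). Each pair (i,j) satisfies i < j and arr[i] > arr[j].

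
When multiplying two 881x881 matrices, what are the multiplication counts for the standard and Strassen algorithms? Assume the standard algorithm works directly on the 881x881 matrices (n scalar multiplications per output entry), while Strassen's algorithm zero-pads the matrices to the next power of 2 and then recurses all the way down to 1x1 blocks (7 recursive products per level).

Matrix multiplication for 881x881 matrices:

Strassen's algorithm requires power-of-2 dimensions. Pad 881x881 to 1024x1024 (next power of 2).

Standard algorithm: 881^3 = 683797841 multiplications
Strassen's algorithm: 7^(log2(1024)) = 7^10 = 282475249 multiplications
Savings: 683797841 - 282475249 = 401322592 multiplications

Standard: 683797841 multiplications (881^3). Strassen: 282475249 multiplications (7^10, after padding to 1024x1024). Strassen reduces 8 recursive multiplications to 7 at each level.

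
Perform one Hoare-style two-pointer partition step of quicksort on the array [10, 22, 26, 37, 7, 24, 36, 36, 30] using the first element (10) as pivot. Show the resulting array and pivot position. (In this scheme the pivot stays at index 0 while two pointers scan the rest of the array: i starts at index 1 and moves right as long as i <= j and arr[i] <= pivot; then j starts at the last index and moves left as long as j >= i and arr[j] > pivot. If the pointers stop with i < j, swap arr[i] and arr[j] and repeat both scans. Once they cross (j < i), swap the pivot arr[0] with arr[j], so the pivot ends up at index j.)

Hoare-style two-pointer partition with pivot = 10:

Initial array: [10, 22, 26, 37, 7, 24, 36, 36, 30]

Pointers start at i = 1, j = 8.
i stops at index 1 (arr[1]=22 > 10), j stops at index 4 (arr[4]=7 <= 10): swap arr[1] and arr[4], array becomes [10, 7, 26, 37, 22, 24, 36, 36, 30]
i ends at 2, j ends at 1: the pointers have crossed (j < i), so scanning stops.

Swap pivot arr[0] with arr[1] to place pivot at position 1: [7, 10, 26, 37, 22, 24, 36, 36, 30]
Pivot position: 1

After partitioning with pivot 10, the array becomes [7, 10, 26, 37, 22, 24, 36, 36, 30]. The pivot is placed at index 1. All elements to the left of the pivot are <= 10, and all elements to the right are > 10.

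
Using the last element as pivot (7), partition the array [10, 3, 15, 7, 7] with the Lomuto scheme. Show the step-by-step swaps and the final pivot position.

Lomuto partition with pivot = 7:

Initial array: [10, 3, 15, 7, 7]

arr[0]=10 > 7: no swap
arr[1]=3 <= 7: swap with position 0, array becomes [3, 10, 15, 7, 7]
arr[2]=15 > 7: no swap
arr[3]=7 <= 7: swap with position 1, array becomes [3, 7, 15, 10, 7]

Place pivot at position 2: [3, 7, 7, 10, 15]
Pivot position: 2

After partitioning with pivot 7, the array becomes [3, 7, 7, 10, 15]. The pivot is placed at index 2. All elements to the left of the pivot are <= 7, and all elements to the right are > 7.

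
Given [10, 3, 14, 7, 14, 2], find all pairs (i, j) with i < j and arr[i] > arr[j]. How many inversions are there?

Finding inversions in [10, 3, 14, 7, 14, 2]:

(0, 1): arr[0]=10 > arr[1]=3
(0, 3): arr[0]=10 > arr[3]=7
(0, 5): arr[0]=10 > arr[5]=2
(1, 5): arr[1]=3 > arr[5]=2
(2, 3): arr[2]=14 > arr[3]=7
(2, 5): arr[2]=14 > arr[5]=2
(3, 5): arr[3]=7 > arr[5]=2
(4, 5): arr[4]=14 > arr[5]=2

Total inversions: 8

The array has 8 inversion(s): (0,1), (0,3), (0,5), (1,5), (2,3), (2,5), (3,5), (4,5). Each pair (i,j) satisfies i < j and arr[i] > arr[j].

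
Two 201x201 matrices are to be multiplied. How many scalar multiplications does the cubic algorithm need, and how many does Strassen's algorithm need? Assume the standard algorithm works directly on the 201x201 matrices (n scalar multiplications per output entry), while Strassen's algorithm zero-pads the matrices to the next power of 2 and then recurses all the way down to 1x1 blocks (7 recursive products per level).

Matrix multiplication for 201x201 matrices:

Strassen's algorithm requires power-of-2 dimensions. Pad 201x201 to 256x256 (next power of 2).

Standard algorithm: 201^3 = 8120601 multiplications
Strassen's algorithm: 7^(log2(256)) = 7^8 = 5764801 multiplications
Savings: 8120601 - 5764801 = 2355800 multiplications

Standard: 8120601 multiplications (201^3). Strassen: 5764801 multiplications (7^8, after padding to 256x256). Strassen reduces 8 recursive multiplications to 7 at each level.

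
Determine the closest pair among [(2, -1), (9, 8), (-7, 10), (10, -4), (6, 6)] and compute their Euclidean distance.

Computing all pairwise distances among 5 points:

d((2, -1), (9, 8)) = 11.4018
d((2, -1), (-7, 10)) = 14.2127
d((2, -1), (10, -4)) = 8.544
d((2, -1), (6, 6)) = 8.0623
d((9, 8), (-7, 10)) = 16.1245
d((9, 8), (10, -4)) = 12.0416
d((9, 8), (6, 6)) = 3.6056 <-- minimum
d((-7, 10), (10, -4)) = 22.0227
d((-7, 10), (6, 6)) = 13.6015
d((10, -4), (6, 6)) = 10.7703

Closest pair: (9, 8) and (6, 6) with distance 3.6056

The closest pair is (9, 8) and (6, 6) with Euclidean distance 3.6056. For 5 points, brute-force pairwise comparison is shown above. For large n, the divide-and-conquer algorithm (sort by x, recurse on halves, check the dividing strip) achieves O(n log n).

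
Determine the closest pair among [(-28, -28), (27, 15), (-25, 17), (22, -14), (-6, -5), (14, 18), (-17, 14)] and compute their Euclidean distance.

Computing all pairwise distances among 7 points:

d((-28, -28), (27, 15)) = 69.814
d((-28, -28), (-25, 17)) = 45.0999
d((-28, -28), (22, -14)) = 51.923
d((-28, -28), (-6, -5)) = 31.8277
d((-28, -28), (14, 18)) = 62.2896
d((-28, -28), (-17, 14)) = 43.4166
d((27, 15), (-25, 17)) = 52.0384
d((27, 15), (22, -14)) = 29.4279
d((27, 15), (-6, -5)) = 38.5876
d((27, 15), (14, 18)) = 13.3417
d((27, 15), (-17, 14)) = 44.0114
d((-25, 17), (22, -14)) = 56.3028
d((-25, 17), (-6, -5)) = 29.0689
d((-25, 17), (14, 18)) = 39.0128
d((-25, 17), (-17, 14)) = 8.544 <-- minimum
d((22, -14), (-6, -5)) = 29.4109
d((22, -14), (14, 18)) = 32.9848
d((22, -14), (-17, 14)) = 48.0104
d((-6, -5), (14, 18)) = 30.4795
d((-6, -5), (-17, 14)) = 21.9545
d((14, 18), (-17, 14)) = 31.257

Closest pair: (-25, 17) and (-17, 14) with distance 8.544

The closest pair is (-25, 17) and (-17, 14) with Euclidean distance 8.544. For 7 points, brute-force pairwise comparison is shown above. For large n, the divide-and-conquer algorithm (sort by x, recurse on halves, check the dividing strip) achieves O(n log n).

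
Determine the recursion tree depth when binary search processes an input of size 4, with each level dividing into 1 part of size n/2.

For divide and conquer with division factor 2:

Problem sizes at each level:
Level 0: 4
Level 1: 2
Level 2: 1

The root is level 0 and the size-1 base case is level 2 (the tree spans levels 0 through 2, i.e. 3 levels counting the root), so the depth is the number of divisions: log_2(4) = 2

The recursion tree depth is log_2(4) = 2. At each level, the problem size is divided by 2, so it takes 2 divisions to reduce to a base case of size 1. The algorithm makes 1 recursive call at each level.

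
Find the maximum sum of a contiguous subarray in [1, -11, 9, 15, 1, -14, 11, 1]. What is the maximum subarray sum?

Using Kadane's algorithm on [1, -11, 9, 15, 1, -14, 11, 1]:

Scanning through the array:
Position 1 (value -11): max_ending_here = -10, max_so_far = 1
Position 2 (value 9): max_ending_here = 9, max_so_far = 9
Position 3 (value 15): max_ending_here = 24, max_so_far = 24
Position 4 (value 1): max_ending_here = 25, max_so_far = 25
Position 5 (value -14): max_ending_here = 11, max_so_far = 25
Position 6 (value 11): max_ending_here = 22, max_so_far = 25
Position 7 (value 1): max_ending_here = 23, max_so_far = 25

Maximum subarray: [9, 15, 1]
Maximum sum: 25

The maximum subarray is [9, 15, 1] with sum 25. This subarray runs from index 2 to index 4.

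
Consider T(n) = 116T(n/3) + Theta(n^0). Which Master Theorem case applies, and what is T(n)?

Master Theorem for T(n) = 116T(n/3) + O(n^0):

a = 116, b = 3, c = 0
log_b(a) = log_3(116) = 4.3269

Case 1: c = 0 < log_3(116) = 4.3269
T(n) = O(n^(log_3 116))

For T(n) = 116T(n/3) + O(n^0): log_3(116) = 4.3269. This is Case 1 of the Master Theorem (c < log_b(a), work dominated by leaves), giving O(n^(log_3 116)).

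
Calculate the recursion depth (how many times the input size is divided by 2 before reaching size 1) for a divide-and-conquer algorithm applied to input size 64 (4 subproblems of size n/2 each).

For divide and conquer with division factor 2:

Problem sizes at each level:
Level 0: 64
Level 1: 32
Level 2: 16
Level 3: 8
Level 4: 4
Level 5: 2
Level 6: 1

The root is level 0 and the size-1 base case is level 6 (the tree spans levels 0 through 6, i.e. 7 levels counting the root), so the depth is the number of divisions: log_2(64) = 6

The recursion tree depth is log_2(64) = 6. At each level, the problem size is divided by 2, so it takes 6 divisions to reduce to a base case of size 1. The algorithm makes 4 recursive calls at each level.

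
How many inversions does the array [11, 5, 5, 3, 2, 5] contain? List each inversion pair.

Finding inversions in [11, 5, 5, 3, 2, 5]:

(0, 1): arr[0]=11 > arr[1]=5
(0, 2): arr[0]=11 > arr[2]=5
(0, 3): arr[0]=11 > arr[3]=3
(0, 4): arr[0]=11 > arr[4]=2
(0, 5): arr[0]=11 > arr[5]=5
(1, 3): arr[1]=5 > arr[3]=3
(1, 4): arr[1]=5 > arr[4]=2
(2, 3): arr[2]=5 > arr[3]=3
(2, 4): arr[2]=5 > arr[4]=2
(3, 4): arr[3]=3 > arr[4]=2

Total inversions: 10

The array has 10 inversion(s): (0,1), (0,2), (0,3), (0,4), (0,5), (1,3), (1,4), (2,3), (2,4), (3,4). Each pair (i,j) satisfies i < j and arr[i] > arr[j].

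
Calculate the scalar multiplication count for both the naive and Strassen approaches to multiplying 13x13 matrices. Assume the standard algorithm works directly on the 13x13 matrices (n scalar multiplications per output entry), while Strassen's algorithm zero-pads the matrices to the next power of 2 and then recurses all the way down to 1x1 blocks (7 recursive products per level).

Matrix multiplication for 13x13 matrices:

Strassen's algorithm requires power-of-2 dimensions. Pad 13x13 to 16x16 (next power of 2).

Standard algorithm: 13^3 = 2197 multiplications
Strassen's algorithm: 7^(log2(16)) = 7^4 = 2401 multiplications
Difference: 2197 - 2401 = -204 (Strassen uses MORE here due to padding overhead — for small or just-over-power-of-2 n, padding can outweigh the per-level savings)

Standard: 2197 multiplications (13^3). Strassen: 2401 multiplications (7^4, after padding to 16x16). Strassen reduces 8 recursive multiplications to 7 at each level.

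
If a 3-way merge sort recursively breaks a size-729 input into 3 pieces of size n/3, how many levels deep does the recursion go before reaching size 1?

For divide and conquer with division factor 3:

Problem sizes at each level:
Level 0: 729
Level 1: 243
Level 2: 81
Level 3: 27
Level 4: 9
Level 5: 3
Level 6: 1

The root is level 0 and the size-1 base case is level 6 (the tree spans levels 0 through 6, i.e. 7 levels counting the root), so the depth is the number of divisions: log_3(729) = 6

The recursion tree depth is log_3(729) = 6. At each level, the problem size is divided by 3, so it takes 6 divisions to reduce to a base case of size 1. The algorithm makes 3 recursive calls at each level.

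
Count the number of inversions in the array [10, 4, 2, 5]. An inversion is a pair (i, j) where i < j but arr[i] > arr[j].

Finding inversions in [10, 4, 2, 5]:

(0, 1): arr[0]=10 > arr[1]=4
(0, 2): arr[0]=10 > arr[2]=2
(0, 3): arr[0]=10 > arr[3]=5
(1, 2): arr[1]=4 > arr[2]=2

Total inversions: 4

The array has 4 inversion(s): (0,1), (0,2), (0,3), (1,2). Each pair (i,j) satisfies i < j and arr[i] > arr[j].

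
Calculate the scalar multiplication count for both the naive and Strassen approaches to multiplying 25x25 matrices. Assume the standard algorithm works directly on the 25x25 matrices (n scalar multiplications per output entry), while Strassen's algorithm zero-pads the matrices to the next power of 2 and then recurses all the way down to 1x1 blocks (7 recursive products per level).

Matrix multiplication for 25x25 matrices:

Strassen's algorithm requires power-of-2 dimensions. Pad 25x25 to 32x32 (next power of 2).

Standard algorithm: 25^3 = 15625 multiplications
Strassen's algorithm: 7^(log2(32)) = 7^5 = 16807 multiplications
Difference: 15625 - 16807 = -1182 (Strassen uses MORE here due to padding overhead — for small or just-over-power-of-2 n, padding can outweigh the per-level savings)

Standard: 15625 multiplications (25^3). Strassen: 16807 multiplications (7^5, after padding to 32x32). Strassen reduces 8 recursive multiplications to 7 at each level.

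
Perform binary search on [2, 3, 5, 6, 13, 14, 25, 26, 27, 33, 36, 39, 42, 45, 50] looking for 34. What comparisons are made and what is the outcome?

Binary search for 34 in [2, 3, 5, 6, 13, 14, 25, 26, 27, 33, 36, 39, 42, 45, 50]:

lo=0, hi=14, mid=7, arr[mid]=26 -> 26 < 34, search right half
lo=8, hi=14, mid=11, arr[mid]=39 -> 39 > 34, search left half
lo=8, hi=10, mid=9, arr[mid]=33 -> 33 < 34, search right half
lo=10, hi=10, mid=10, arr[mid]=36 -> 36 > 34, search left half
lo=10 > hi=9, target 34 not found

Binary search determines that 34 is not in the array after 4 comparisons. The search space was exhausted without finding the target.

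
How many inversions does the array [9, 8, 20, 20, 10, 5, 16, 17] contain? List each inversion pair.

Finding inversions in [9, 8, 20, 20, 10, 5, 16, 17]:

(0, 1): arr[0]=9 > arr[1]=8
(0, 5): arr[0]=9 > arr[5]=5
(1, 5): arr[1]=8 > arr[5]=5
(2, 4): arr[2]=20 > arr[4]=10
(2, 5): arr[2]=20 > arr[5]=5
(2, 6): arr[2]=20 > arr[6]=16
(2, 7): arr[2]=20 > arr[7]=17
(3, 4): arr[3]=20 > arr[4]=10
(3, 5): arr[3]=20 > arr[5]=5
(3, 6): arr[3]=20 > arr[6]=16
(3, 7): arr[3]=20 > arr[7]=17
(4, 5): arr[4]=10 > arr[5]=5

Total inversions: 12

The array has 12 inversion(s): (0,1), (0,5), (1,5), (2,4), (2,5), (2,6), (2,7), (3,4), (3,5), (3,6), (3,7), (4,5). Each pair (i,j) satisfies i < j and arr[i] > arr[j].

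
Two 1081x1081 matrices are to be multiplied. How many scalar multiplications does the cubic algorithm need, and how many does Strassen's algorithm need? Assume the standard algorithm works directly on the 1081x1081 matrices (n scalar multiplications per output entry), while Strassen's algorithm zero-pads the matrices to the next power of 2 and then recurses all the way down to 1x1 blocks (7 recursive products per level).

Matrix multiplication for 1081x1081 matrices:

Strassen's algorithm requires power-of-2 dimensions. Pad 1081x1081 to 2048x2048 (next power of 2).

Standard algorithm: 1081^3 = 1263214441 multiplications
Strassen's algorithm: 7^(log2(2048)) = 7^11 = 1977326743 multiplications
Difference: 1263214441 - 1977326743 = -714112302 (Strassen uses MORE here due to padding overhead — for small or just-over-power-of-2 n, padding can outweigh the per-level savings)

Standard: 1263214441 multiplications (1081^3). Strassen: 1977326743 multiplications (7^11, after padding to 2048x2048). Strassen reduces 8 recursive multiplications to 7 at each level.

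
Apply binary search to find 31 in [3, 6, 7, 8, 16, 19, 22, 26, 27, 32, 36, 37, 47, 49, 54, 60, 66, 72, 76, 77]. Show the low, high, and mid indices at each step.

Binary search for 31 in [3, 6, 7, 8, 16, 19, 22, 26, 27, 32, 36, 37, 47, 49, 54, 60, 66, 72, 76, 77]:

lo=0, hi=19, mid=9, arr[mid]=32 -> 32 > 31, search left half
lo=0, hi=8, mid=4, arr[mid]=16 -> 16 < 31, search right half
lo=5, hi=8, mid=6, arr[mid]=22 -> 22 < 31, search right half
lo=7, hi=8, mid=7, arr[mid]=26 -> 26 < 31, search right half
lo=8, hi=8, mid=8, arr[mid]=27 -> 27 < 31, search right half
lo=9 > hi=8, target 31 not found

Binary search determines that 31 is not in the array after 5 comparisons. The search space was exhausted without finding the target.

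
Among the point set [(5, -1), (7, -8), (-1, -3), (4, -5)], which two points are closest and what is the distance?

Computing all pairwise distances among 4 points:

d((5, -1), (7, -8)) = 7.2801
d((5, -1), (-1, -3)) = 6.3246
d((5, -1), (4, -5)) = 4.1231 <-- minimum
d((7, -8), (-1, -3)) = 9.434
d((7, -8), (4, -5)) = 4.2426
d((-1, -3), (4, -5)) = 5.3852

Closest pair: (5, -1) and (4, -5) with distance 4.1231

The closest pair is (5, -1) and (4, -5) with Euclidean distance 4.1231. For 4 points, brute-force pairwise comparison is shown above. For large n, the divide-and-conquer algorithm (sort by x, recurse on halves, check the dividing strip) achieves O(n log n).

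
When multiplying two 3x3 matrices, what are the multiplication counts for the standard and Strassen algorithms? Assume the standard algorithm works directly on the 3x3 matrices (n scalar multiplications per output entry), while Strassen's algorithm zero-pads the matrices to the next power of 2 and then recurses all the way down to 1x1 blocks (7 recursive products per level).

Matrix multiplication for 3x3 matrices:

Strassen's algorithm requires power-of-2 dimensions. Pad 3x3 to 4x4 (next power of 2).

Standard algorithm: 3^3 = 27 multiplications
Strassen's algorithm: 7^(log2(4)) = 7^2 = 49 multiplications
Difference: 27 - 49 = -22 (Strassen uses MORE here due to padding overhead — for small or just-over-power-of-2 n, padding can outweigh the per-level savings)

Standard: 27 multiplications (3^3). Strassen: 49 multiplications (7^2, after padding to 4x4). Strassen reduces 8 recursive multiplications to 7 at each level.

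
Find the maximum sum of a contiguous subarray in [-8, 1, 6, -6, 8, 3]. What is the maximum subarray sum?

Using Kadane's algorithm on [-8, 1, 6, -6, 8, 3]:

Scanning through the array:
Position 1 (value 1): max_ending_here = 1, max_so_far = 1
Position 2 (value 6): max_ending_here = 7, max_so_far = 7
Position 3 (value -6): max_ending_here = 1, max_so_far = 7
Position 4 (value 8): max_ending_here = 9, max_so_far = 9
Position 5 (value 3): max_ending_here = 12, max_so_far = 12

Maximum subarray: [1, 6, -6, 8, 3]
Maximum sum: 12

The maximum subarray is [1, 6, -6, 8, 3] with sum 12. This subarray runs from index 1 to index 5.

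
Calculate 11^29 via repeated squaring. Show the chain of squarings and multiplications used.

Computing 11^29 by squaring (build up from 11^1; each line after the first costs one multiplication):

11^1 = 11
11^2 = (11^1)^2 = 11^2 = 121
11^3 = 11 * 11^2 = 11 * 121 = 1331
11^6 = (11^3)^2 = 1331^2 = 1771561
11^7 = 11 * 11^6 = 11 * 1771561 = 19487171
11^14 = (11^7)^2 = 19487171^2 = 379749833583241
11^28 = (11^14)^2 = 379749833583241^2 = 144209936106499234037676064081
11^29 = 11 * 11^28 = 11 * 144209936106499234037676064081 = 1586309297171491574414436704891

Result: 1586309297171491574414436704891
Multiplications needed: 7 (7 lines after 11^1)

11^29 = 1586309297171491574414436704891. Using exponentiation by squaring, this requires 7 multiplications. The key idea: if the exponent is even, square the half-power; if odd, multiply by the base once.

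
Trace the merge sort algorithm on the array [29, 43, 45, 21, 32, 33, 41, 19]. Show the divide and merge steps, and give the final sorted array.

Merge sort trace:

Split: [29, 43, 45, 21, 32, 33, 41, 19] -> [29, 43, 45, 21] and [32, 33, 41, 19]
  Split: [29, 43, 45, 21] -> [29, 43] and [45, 21]
    Split: [29, 43] -> [29] and [43]
    Merge: [29] + [43] -> [29, 43]
    Split: [45, 21] -> [45] and [21]
    Merge: [45] + [21] -> [21, 45]
  Merge: [29, 43] + [21, 45] -> [21, 29, 43, 45]
  Split: [32, 33, 41, 19] -> [32, 33] and [41, 19]
    Split: [32, 33] -> [32] and [33]
    Merge: [32] + [33] -> [32, 33]
    Split: [41, 19] -> [41] and [19]
    Merge: [41] + [19] -> [19, 41]
  Merge: [32, 33] + [19, 41] -> [19, 32, 33, 41]
Merge: [21, 29, 43, 45] + [19, 32, 33, 41] -> [19, 21, 29, 32, 33, 41, 43, 45]

Final sorted array: [19, 21, 29, 32, 33, 41, 43, 45]

The merge sort proceeds by recursively splitting the array and merging sorted halves.
After all merges, the sorted array is [19, 21, 29, 32, 33, 41, 43, 45].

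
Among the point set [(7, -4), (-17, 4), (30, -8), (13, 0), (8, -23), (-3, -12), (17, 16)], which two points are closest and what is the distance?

Computing all pairwise distances among 7 points:

d((7, -4), (-17, 4)) = 25.2982
d((7, -4), (30, -8)) = 23.3452
d((7, -4), (13, 0)) = 7.2111 <-- minimum
d((7, -4), (8, -23)) = 19.0263
d((7, -4), (-3, -12)) = 12.8062
d((7, -4), (17, 16)) = 22.3607
d((-17, 4), (30, -8)) = 48.5077
d((-17, 4), (13, 0)) = 30.2655
d((-17, 4), (8, -23)) = 36.7967
d((-17, 4), (-3, -12)) = 21.2603
d((-17, 4), (17, 16)) = 36.0555
d((30, -8), (13, 0)) = 18.7883
d((30, -8), (8, -23)) = 26.6271
d((30, -8), (-3, -12)) = 33.2415
d((30, -8), (17, 16)) = 27.2947
d((13, 0), (8, -23)) = 23.5372
d((13, 0), (-3, -12)) = 20.0
d((13, 0), (17, 16)) = 16.4924
d((8, -23), (-3, -12)) = 15.5563
d((8, -23), (17, 16)) = 40.025
d((-3, -12), (17, 16)) = 34.4093

Closest pair: (7, -4) and (13, 0) with distance 7.2111

The closest pair is (7, -4) and (13, 0) with Euclidean distance 7.2111. For 7 points, brute-force pairwise comparison is shown above. For large n, the divide-and-conquer algorithm (sort by x, recurse on halves, check the dividing strip) achieves O(n log n).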